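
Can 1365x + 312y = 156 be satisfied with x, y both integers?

gcd(1365, 312) = 39  (1365 = 4*312 + 117, 312 = 2*117 + 78, 117 = 1*78 + 39, 78 = 2*39).
39 divides 156, so integer solutions exist.

yes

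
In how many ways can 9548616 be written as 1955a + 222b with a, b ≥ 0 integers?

gcd(1955, 222) = 1  (1955 = 8*222 + 179, 222 = 1*179 + 43, 179 = 4*43 + 7, 43 = 6*7 + 1, 7 = 7*1).
Back-substituting, 1955*(-31) + 222*(273) = 1.
Scale by 9548616: one solution is (-296007096, 2606772168). Reduce a mod 222: (156, 41638).
General: a = 156 + 222t, b = 41638 - 1955t.
a ≥ 0 ⇒ t ≥ 0; b ≥ 0 ⇒ t ≤ 21. So t ∈ [0, 21]: 22 solutions.

22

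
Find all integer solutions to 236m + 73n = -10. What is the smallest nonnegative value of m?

gcd(236, 73) = 1.
1 divides -10, so solutions exist.
By Bézout, 236·(-30) + 73·(97) = 1.
Scale by -10/1 = -10: (m₀, n₀) = (300, -970).
General solution: m = 300 + 73t, n = -970 - 236t for integer t.
m ≥ 0: smallest is 300 mod 73 = 8 (at t = -4), with n = -26.

8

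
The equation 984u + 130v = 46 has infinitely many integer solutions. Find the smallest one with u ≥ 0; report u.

gcd(984, 130):
  984 = 7×130 + 74
  130 = 1×74 + 56
  74 = 1×56 + 18
  56 = 3×18 + 2
  18 = 9×2
so gcd(984, 130) = 2.
2 divides 46, so solutions exist.
Back-substitute for Bézout coefficients:
  2 = 56 - 3×18
  ... = 984×(-7) + 130×(53)
Scale by 46/2 = 23: (u₀, v₀) = (-161, 1219).
General solution: u = -161 + 65t, v = 1219 - 492t for integer t.
u ≥ 0: smallest is -161 mod 65 = 34 (at t = 3), with v = -257.

34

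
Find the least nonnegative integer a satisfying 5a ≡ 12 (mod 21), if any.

15

gcd(21, 5) = 1  (21 = 4·5 + 1, 5 = 5·1).
1 divides 12, so solutions exist.
Back-substituting, 5·(-4) + 21·(1) = 1.
So 5·(-4) ≡ 1 (mod 21); multiply by 12: a ≡ -48 (mod 21).
Smallest nonnegative: a = -48 mod 21 = 15.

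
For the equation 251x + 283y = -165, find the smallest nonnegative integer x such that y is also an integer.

14

gcd(283, 251):
  283 = 1×251 + 32
  251 = 7×32 + 27
  32 = 1×27 + 5
  27 = 5×5 + 2
  5 = 2×2 + 1
  2 = 2×1
so gcd(283, 251) = 1.
1 divides -165, so solutions exist.
Back-substitute for Bézout coefficients:
  1 = 5 - 2×2
  ... = 251×(-115) + 283×(102)
Scale by -165/1 = -165: (x₀, y₀) = (18975, -16830).
General solution: x = 18975 + 283t, y = -16830 - 251t for integer t.
x ≥ 0: smallest is 18975 mod 283 = 14 (at t = -67), with y = -13.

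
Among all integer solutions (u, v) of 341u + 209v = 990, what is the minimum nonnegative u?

17

gcd(341, 209):
  341 = 1*209 + 132
  209 = 1*132 + 77
  132 = 1*77 + 55
  77 = 1*55 + 22
  55 = 2*22 + 11
  22 = 2*11
so gcd(341, 209) = 11.
11 divides 990, so solutions exist.
Back-substitute for Bézout coefficients:
  11 = 55 - 2*22
  ... = 341*(8) + 209*(-13)
Scale by 990/11 = 90: (u₀, v₀) = (720, -1170).
General solution: u = 720 + 19t, v = -1170 - 31t for integer t.
u ≥ 0: smallest is 720 mod 19 = 17 (at t = -37), with v = -23.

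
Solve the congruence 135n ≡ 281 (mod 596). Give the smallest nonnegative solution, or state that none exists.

395

gcd(596, 135):
  596 = 4·135 + 56
  135 = 2·56 + 23
  56 = 2·23 + 10
  23 = 2·10 + 3
  10 = 3·3 + 1
  3 = 3·1
so gcd(596, 135) = 1.
1 divides 281, so solutions exist.
Back-substitute for Bézout coefficients:
  1 = 10 - 3·3
  ... = 135·(-181) + 596·(41)
So 135·(-181) ≡ 1 (mod 596); multiply by 281: n ≡ -50861 (mod 596).
Smallest nonnegative: n = -50861 mod 596 = 395.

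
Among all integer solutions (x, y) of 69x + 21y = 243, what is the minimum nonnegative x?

2

gcd(69, 21) = 3.
3 divides 243, so solutions exist.
By Bézout, 69·(-3) + 21·(10) = 3.
Scale by 243/3 = 81: (x₀, y₀) = (-243, 810).
General solution: x = -243 + 7t, y = 810 - 23t for integer t.
x ≥ 0: smallest is -243 mod 7 = 2 (at t = 35), with y = 5.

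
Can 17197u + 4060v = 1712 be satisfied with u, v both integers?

gcd(17197, 4060):
  17197 = 4×4060 + 957
  4060 = 4×957 + 232
  957 = 4×232 + 29
  232 = 8×29
so gcd(17197, 4060) = 29.
29 does not divide 1712 (remainder 1), so no integer solutions.

no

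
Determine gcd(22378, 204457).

gcd(204457, 22378) = 1  (204457 = 9×22378 + 3055, 22378 = 7×3055 + 993, 3055 = 3×993 + 76, 993 = 13×76 + 5, 76 = 15×5 + 1, 5 = 5×1).

1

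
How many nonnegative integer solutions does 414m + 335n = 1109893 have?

gcd(414, 335):
  414 = 1×335 + 79
  335 = 4×79 + 19
  79 = 4×19 + 3
  19 = 6×3 + 1
  3 = 3×1
so gcd(414, 335) = 1.
Back-substitute for Bézout coefficients:
  1 = 19 - 6×3
  ... = 414×(-106) + 335×(131)
Scale by 1109893: one solution is (-117648658, 145395983). Reduce m mod 335: (327, 2909).
General: m = 327 + 335t, n = 2909 - 414t.
m ≥ 0 ⇒ t ≥ 0; n ≥ 0 ⇒ t ≤ 7. So t ∈ [0, 7]: 8 solutions.

8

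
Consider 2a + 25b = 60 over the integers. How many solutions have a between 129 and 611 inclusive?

20

gcd(25, 2) = 1  (25 = 12·2 + 1, 2 = 2·1).
Back-substituting, 2·(-12) + 25·(1) = 1.
Scale by 60: particular solution (-720, 60); reduce a mod 25: (5, 2).
General solution: a = 5 + 25t, b = 2 - 2t for integer t.
129 ≤ 5 + 25t ≤ 611 gives t ∈ [5, 24], which is 20 values.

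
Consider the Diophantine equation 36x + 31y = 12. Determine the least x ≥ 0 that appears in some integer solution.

21

gcd(36, 31) = 1  (36 = 1×31 + 5, 31 = 6×5 + 1, 5 = 5×1).
1 divides 12, so solutions exist.
Back-substituting, 36×(-6) + 31×(7) = 1.
Scale by 12/1 = 12: (x₀, y₀) = (-72, 84).
General solution: x = -72 + 31t, y = 84 - 36t for integer t.
x ≥ 0: smallest is -72 mod 31 = 21 (at t = 3), with y = -24.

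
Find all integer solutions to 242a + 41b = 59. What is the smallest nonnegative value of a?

16

gcd(242, 41):
  242 = 5×41 + 37
  41 = 1×37 + 4
  37 = 9×4 + 1
  4 = 4×1
so gcd(242, 41) = 1.
1 divides 59, so solutions exist.
Back-substitute for Bézout coefficients:
  1 = 37 - 9×4
  ... = 242×(10) + 41×(-59)
Scale by 59/1 = 59: (a₀, b₀) = (590, -3481).
General solution: a = 590 + 41t, b = -3481 - 242t for integer t.
a ≥ 0: smallest is 590 mod 41 = 16 (at t = -14), with b = -93.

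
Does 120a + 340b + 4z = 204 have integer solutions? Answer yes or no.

gcd(340, 120) = 20  (340 = 2·120 + 100, 120 = 1·100 + 20, 100 = 5·20).
gcd(20, 4) = 4.
4 divides 204, so integer solutions exist.

yes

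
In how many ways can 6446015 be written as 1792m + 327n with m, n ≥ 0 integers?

11

gcd(1792, 327):
  1792 = 5·327 + 157
  327 = 2·157 + 13
  157 = 12·13 + 1
  13 = 13·1
so gcd(1792, 327) = 1.
Back-substitute for Bézout coefficients:
  1 = 157 - 12·13
  ... = 1792·(25) + 327·(-137)
Scale by 6446015: one solution is (161150375, -883104055). Reduce m mod 327: (197, 18633).
General: m = 197 + 327t, n = 18633 - 1792t.
m ≥ 0 ⇒ t ≥ 0; n ≥ 0 ⇒ t ≤ 10. So t ∈ [0, 10]: 11 solutions.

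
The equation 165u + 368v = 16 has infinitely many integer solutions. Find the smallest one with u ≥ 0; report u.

gcd(368, 165):
  368 = 2×165 + 38
  165 = 4×38 + 13
  38 = 2×13 + 12
  13 = 1×12 + 1
  12 = 12×1
so gcd(368, 165) = 1.
1 divides 16, so solutions exist.
Back-substitute for Bézout coefficients:
  1 = 13 - 1×12
  ... = 165×(29) + 368×(-13)
Scale by 16/1 = 16: (u₀, v₀) = (464, -208).
General solution: u = 464 + 368t, v = -208 - 165t for integer t.
u ≥ 0: smallest is 464 mod 368 = 96 (at t = -1), with v = -43.

96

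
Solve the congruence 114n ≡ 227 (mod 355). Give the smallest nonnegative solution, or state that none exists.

248

gcd(355, 114) = 1  (355 = 3·114 + 13, 114 = 8·13 + 10, 13 = 1·10 + 3, 10 = 3·3 + 1, 3 = 3·1).
1 divides 227, so solutions exist.
Back-substituting, 114·(109) + 355·(-35) = 1.
So 114·(109) ≡ 1 (mod 355); multiply by 227: n ≡ 24743 (mod 355).
Smallest nonnegative: n = 24743 mod 355 = 248.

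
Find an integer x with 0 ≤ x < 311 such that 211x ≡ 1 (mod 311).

gcd(311, 211) = 1  (311 = 1·211 + 100, 211 = 2·100 + 11, 100 = 9·11 + 1, 11 = 11·1).
Back-substituting, 211·(-28) + 311·(19) = 1.
So 211·-28 ≡ 1 (mod 311), and -28 mod 311 = 283.

283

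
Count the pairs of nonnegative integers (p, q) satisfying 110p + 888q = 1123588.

gcd(888, 110) = 2  (888 = 8·110 + 8, 110 = 13·8 + 6, 8 = 1·6 + 2, 6 = 3·2).
Back-substituting, 110·(-113) + 888·(14) = 2.
Scale by 561794: one solution is (-63482722, 7865116). Reduce p mod 444: (398, 1216).
General: p = 398 + 444t, q = 1216 - 55t.
p ≥ 0 ⇒ t ≥ 0; q ≥ 0 ⇒ t ≤ 22. So t ∈ [0, 22]: 23 solutions.

23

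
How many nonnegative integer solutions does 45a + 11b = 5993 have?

gcd(45, 11) = 1  (45 = 4·11 + 1, 11 = 11·1).
Back-substituting, 45·(1) + 11·(-4) = 1.
Scale by 5993: one solution is (5993, -23972). Reduce a mod 11: (9, 508).
General: a = 9 + 11t, b = 508 - 45t.
a ≥ 0 ⇒ t ≥ 0; b ≥ 0 ⇒ t ≤ 11. So t ∈ [0, 11]: 12 solutions.

12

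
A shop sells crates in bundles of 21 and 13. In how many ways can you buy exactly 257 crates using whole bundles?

1

Need nonnegative integers with 21j + 13k = 257.
gcd(21, 13) = 1, and 21·(5) + 13·(-8) = 1.
So (j₀, k₀) = (1285, -2056); general j = 1285 + 13t, k = -2056 - 21t.
j ≥ 0 ⇒ t ≥ -98; k ≥ 0 ⇒ t ≤ -98. That's 1 value of t.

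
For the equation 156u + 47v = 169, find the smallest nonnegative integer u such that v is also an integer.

5

gcd(156, 47) = 1.
1 divides 169, so solutions exist.
By Bézout, 156*(22) + 47*(-73) = 1.
Scale by 169/1 = 169: (u₀, v₀) = (3718, -12337).
General solution: u = 3718 + 47t, v = -12337 - 156t for integer t.
u ≥ 0: smallest is 3718 mod 47 = 5 (at t = -79), with v = -13.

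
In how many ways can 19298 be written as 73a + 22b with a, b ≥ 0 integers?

gcd(73, 22) = 1  (73 = 3·22 + 7, 22 = 3·7 + 1, 7 = 7·1).
Back-substituting, 73·(-3) + 22·(10) = 1.
Scale by 19298: one solution is (-57894, 192980). Reduce a mod 22: (10, 844).
General: a = 10 + 22t, b = 844 - 73t.
a ≥ 0 ⇒ t ≥ 0; b ≥ 0 ⇒ t ≤ 11. So t ∈ [0, 11]: 12 solutions.

12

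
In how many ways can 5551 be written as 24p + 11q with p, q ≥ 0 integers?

21

gcd(24, 11) = 1  (24 = 2×11 + 2, 11 = 5×2 + 1, 2 = 2×1).
Back-substituting, 24×(-5) + 11×(11) = 1.
Scale by 5551: one solution is (-27755, 61061). Reduce p mod 11: (9, 485).
General: p = 9 + 11t, q = 485 - 24t.
p ≥ 0 ⇒ t ≥ 0; q ≥ 0 ⇒ t ≤ 20. So t ∈ [0, 20]: 21 solutions.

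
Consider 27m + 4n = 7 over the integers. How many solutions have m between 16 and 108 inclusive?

gcd(27, 4) = 1  (27 = 6·4 + 3, 4 = 1·3 + 1, 3 = 3·1).
Back-substituting, 27·(-1) + 4·(7) = 1.
Scale by 7: particular solution (-7, 49); reduce m mod 4: (1, -5).
General solution: m = 1 + 4t, n = -5 - 27t for integer t.
16 ≤ 1 + 4t ≤ 108 gives t ∈ [4, 26], which is 23 values.

23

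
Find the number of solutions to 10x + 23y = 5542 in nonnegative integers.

24

gcd(23, 10):
  23 = 2*10 + 3
  10 = 3*3 + 1
  3 = 3*1
so gcd(23, 10) = 1.
Back-substitute for Bézout coefficients:
  1 = 10 - 3*3
  ... = 10*(7) + 23*(-3)
Scale by 5542: one solution is (38794, -16626). Reduce x mod 23: (16, 234).
General: x = 16 + 23t, y = 234 - 10t.
x ≥ 0 ⇒ t ≥ 0; y ≥ 0 ⇒ t ≤ 23. So t ∈ [0, 23]: 24 solutions.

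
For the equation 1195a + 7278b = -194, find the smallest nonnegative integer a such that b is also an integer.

gcd(7278, 1195):
  7278 = 6×1195 + 108
  1195 = 11×108 + 7
  108 = 15×7 + 3
  7 = 2×3 + 1
  3 = 3×1
so gcd(7278, 1195) = 1.
1 divides -194, so solutions exist.
Back-substitute for Bézout coefficients:
  1 = 7 - 2×3
  ... = 1195×(2089) + 7278×(-343)
Scale by -194/1 = -194: (a₀, b₀) = (-405266, 66542).
General solution: a = -405266 + 7278t, b = 66542 - 1195t for integer t.
a ≥ 0: smallest is -405266 mod 7278 = 2302 (at t = 56), with b = -378.

2302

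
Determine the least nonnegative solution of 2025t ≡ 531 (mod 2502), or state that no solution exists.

151

gcd(2502, 2025) = 9.
9 divides 531, so solutions exist.
By Bézout, 2025×(-21) + 2502×(17) = 9.
So 2025×(-21) ≡ 9 (mod 2502); multiply by 59: t ≡ -1239 (mod 278).
Smallest nonnegative: t = -1239 mod 278 = 151.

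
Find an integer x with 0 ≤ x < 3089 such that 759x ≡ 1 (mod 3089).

gcd(3089, 759) = 1  (3089 = 4×759 + 53, 759 = 14×53 + 17, 53 = 3×17 + 2, 17 = 8×2 + 1, 2 = 2×1).
Back-substituting, 759×(1457) + 3089×(-358) = 1.
So 759×1457 ≡ 1 (mod 3089), and 1457 mod 3089 = 1457.

1457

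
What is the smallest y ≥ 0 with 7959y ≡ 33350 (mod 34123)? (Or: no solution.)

gcd(34123, 7959) = 1.
1 divides 33350, so solutions exist.
By Bézout, 7959·(-5625) + 34123·(1312) = 1.
So 7959·(-5625) ≡ 1 (mod 34123); multiply by 33350: y ≡ -187593750 (mod 34123).
Smallest nonnegative: y = -187593750 mod 34123 = 14504.

14504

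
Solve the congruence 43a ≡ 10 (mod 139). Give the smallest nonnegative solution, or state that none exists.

136

gcd(139, 43):
  139 = 3*43 + 10
  43 = 4*10 + 3
  10 = 3*3 + 1
  3 = 3*1
so gcd(139, 43) = 1.
1 divides 10, so solutions exist.
Back-substitute for Bézout coefficients:
  1 = 10 - 3*3
  ... = 43*(-42) + 139*(13)
So 43*(-42) ≡ 1 (mod 139); multiply by 10: a ≡ -420 (mod 139).
Smallest nonnegative: a = -420 mod 139 = 136.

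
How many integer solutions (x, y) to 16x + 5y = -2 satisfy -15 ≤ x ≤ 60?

gcd(16, 5) = 1.
By Bézout, 16*(1) + 5*(-3) = 1.
Particular solution: (3, -10).
General solution: x = 3 + 5t, y = -10 - 16t for integer t.
-15 ≤ 3 + 5t ≤ 60 gives t ∈ [-3, 11], which is 15 values.

15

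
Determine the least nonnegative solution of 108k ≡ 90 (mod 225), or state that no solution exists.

5

gcd(225, 108) = 9  (225 = 2·108 + 9, 108 = 12·9).
9 divides 90, so solutions exist.
Back-substituting, 108·(-2) + 225·(1) = 9.
So 108·(-2) ≡ 9 (mod 225); multiply by 10: k ≡ -20 (mod 25).
Smallest nonnegative: k = -20 mod 25 = 5.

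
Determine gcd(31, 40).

1

gcd(40, 31) = 1  (40 = 1·31 + 9, 31 = 3·9 + 4, 9 = 2·4 + 1, 4 = 4·1).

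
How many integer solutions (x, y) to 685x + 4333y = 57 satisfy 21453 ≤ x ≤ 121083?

23

gcd(4333, 685) = 1.
By Bézout, 685·(272) + 4333·(-43) = 1.
Particular solution: (2505, -396).
General solution: x = 2505 + 4333t, y = -396 - 685t for integer t.
21453 ≤ 2505 + 4333t ≤ 121083 gives t ∈ [5, 27], which is 23 values.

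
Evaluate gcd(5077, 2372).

1

gcd(5077, 2372):
  5077 = 2×2372 + 333
  2372 = 7×333 + 41
  333 = 8×41 + 5
  41 = 8×5 + 1
  5 = 5×1
so gcd(5077, 2372) = 1.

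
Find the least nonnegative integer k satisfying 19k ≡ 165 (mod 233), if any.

gcd(233, 19):
  233 = 12*19 + 5
  19 = 3*5 + 4
  5 = 1*4 + 1
  4 = 4*1
so gcd(233, 19) = 1.
1 divides 165, so solutions exist.
Back-substitute for Bézout coefficients:
  1 = 5 - 1*4
  ... = 19*(-49) + 233*(4)
So 19*(-49) ≡ 1 (mod 233); multiply by 165: k ≡ -8085 (mod 233).
Smallest nonnegative: k = -8085 mod 233 = 70.

70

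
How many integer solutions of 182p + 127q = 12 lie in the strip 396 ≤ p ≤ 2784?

19

gcd(182, 127) = 1  (182 = 1*127 + 55, 127 = 2*55 + 17, 55 = 3*17 + 4, 17 = 4*4 + 1, 4 = 4*1).
Back-substituting, 182*(-30) + 127*(43) = 1.
Scale by 12: particular solution (-360, 516); reduce p mod 127: (21, -30).
General solution: p = 21 + 127t, q = -30 - 182t for integer t.
396 ≤ 21 + 127t ≤ 2784 gives t ∈ [3, 21], which is 19 values.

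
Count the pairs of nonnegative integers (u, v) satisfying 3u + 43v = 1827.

gcd(43, 3) = 1  (43 = 14·3 + 1, 3 = 3·1).
Back-substituting, 3·(-14) + 43·(1) = 1.
Scale by 1827: one solution is (-25578, 1827). Reduce u mod 43: (7, 42).
General: u = 7 + 43t, v = 42 - 3t.
u ≥ 0 ⇒ t ≥ 0; v ≥ 0 ⇒ t ≤ 14. So t ∈ [0, 14]: 15 solutions.

15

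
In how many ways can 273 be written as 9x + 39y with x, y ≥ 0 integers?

gcd(39, 9) = 3.
By Bézout, 9*(-4) + 39*(1) = 3.
One solution: (0, 7).
General: x = 0 + 13t, y = 7 - 3t.
x ≥ 0 ⇒ t ≥ 0; y ≥ 0 ⇒ t ≤ 2. So t ∈ [0, 2]: 3 solutions.

3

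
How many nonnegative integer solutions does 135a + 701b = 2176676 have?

23

gcd(701, 135) = 1  (701 = 5*135 + 26, 135 = 5*26 + 5, 26 = 5*5 + 1, 5 = 5*1).
Back-substituting, 135*(-135) + 701*(26) = 1.
Scale by 2176676: one solution is (-293851260, 56593576). Reduce a mod 701: (229, 3061).
General: a = 229 + 701t, b = 3061 - 135t.
a ≥ 0 ⇒ t ≥ 0; b ≥ 0 ⇒ t ≤ 22. So t ∈ [0, 22]: 23 solutions.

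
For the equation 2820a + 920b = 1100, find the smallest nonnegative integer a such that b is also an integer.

3

gcd(2820, 920):
  2820 = 3·920 + 60
  920 = 15·60 + 20
  60 = 3·20
so gcd(2820, 920) = 20.
20 divides 1100, so solutions exist.
Back-substitute for Bézout coefficients:
  20 = 920 - 15·60
  ... = 2820·(-15) + 920·(46)
Scale by 1100/20 = 55: (a₀, b₀) = (-825, 2530).
General solution: a = -825 + 46t, b = 2530 - 141t for integer t.
a ≥ 0: smallest is -825 mod 46 = 3 (at t = 18), with b = -8.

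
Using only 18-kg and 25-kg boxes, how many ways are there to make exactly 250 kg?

1

Need nonnegative integers with 18j + 25k = 250.
gcd(18, 25) = 1, and 18·(7) + 25·(-5) = 1.
So (j₀, k₀) = (1750, -1250); general j = 1750 + 25t, k = -1250 - 18t.
j ≥ 0 ⇒ t ≥ -70; k ≥ 0 ⇒ t ≤ -70. That's 1 value of t.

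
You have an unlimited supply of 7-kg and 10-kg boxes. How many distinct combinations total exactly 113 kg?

Need nonnegative integers with 7j + 10k = 113.
gcd(7, 10) = 1, and 7·(3) + 10·(-2) = 1.
So (j₀, k₀) = (339, -226); general j = 339 + 10t, k = -226 - 7t.
j ≥ 0 ⇒ t ≥ -33; k ≥ 0 ⇒ t ≤ -33. That's 1 value of t.

1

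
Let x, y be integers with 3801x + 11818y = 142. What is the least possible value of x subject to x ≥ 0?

11162

gcd(11818, 3801) = 1  (11818 = 3×3801 + 415, 3801 = 9×415 + 66, 415 = 6×66 + 19, 66 = 3×19 + 9, 19 = 2×9 + 1, 9 = 9×1).
1 divides 142, so solutions exist.
Back-substituting, 3801×(-1253) + 11818×(403) = 1.
Scale by 142/1 = 142: (x₀, y₀) = (-177926, 57226).
General solution: x = -177926 + 11818t, y = 57226 - 3801t for integer t.
x ≥ 0: smallest is -177926 mod 11818 = 11162 (at t = 16), with y = -3590.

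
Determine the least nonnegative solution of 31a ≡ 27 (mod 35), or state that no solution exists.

2

gcd(35, 31) = 1.
1 divides 27, so solutions exist.
By Bézout, 31*(-9) + 35*(8) = 1.
So 31*(-9) ≡ 1 (mod 35); multiply by 27: a ≡ -243 (mod 35).
Smallest nonnegative: a = -243 mod 35 = 2.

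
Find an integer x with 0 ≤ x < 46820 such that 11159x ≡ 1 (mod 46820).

41139

gcd(46820, 11159):
  46820 = 4*11159 + 2184
  11159 = 5*2184 + 239
  2184 = 9*239 + 33
  239 = 7*33 + 8
  33 = 4*8 + 1
  8 = 8*1
so gcd(46820, 11159) = 1.
Back-substitute for Bézout coefficients:
  1 = 33 - 4*8
  ... = 11159*(-5681) + 46820*(1354)
So 11159*-5681 ≡ 1 (mod 46820), and -5681 mod 46820 = 41139.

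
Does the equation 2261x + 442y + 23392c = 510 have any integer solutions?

gcd(2261, 442):
  2261 = 5·442 + 51
  442 = 8·51 + 34
  51 = 1·34 + 17
  34 = 2·17
so gcd(2261, 442) = 17.
gcd(17, 23392) = 17.
17 divides 510, so integer solutions exist.

yes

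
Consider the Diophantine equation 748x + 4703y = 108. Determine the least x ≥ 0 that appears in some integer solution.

4175

gcd(4703, 748) = 1.
1 divides 108, so solutions exist.
By Bézout, 748×(-1050) + 4703×(167) = 1.
Scale by 108/1 = 108: (x₀, y₀) = (-113400, 18036).
General solution: x = -113400 + 4703t, y = 18036 - 748t for integer t.
x ≥ 0: smallest is -113400 mod 4703 = 4175 (at t = 25), with y = -664.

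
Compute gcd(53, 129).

1

gcd(129, 53):
  129 = 2·53 + 23
  53 = 2·23 + 7
  23 = 3·7 + 2
  7 = 3·2 + 1
  2 = 2·1
so gcd(129, 53) = 1.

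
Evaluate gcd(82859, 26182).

19

gcd(82859, 26182):
  82859 = 3·26182 + 4313
  26182 = 6·4313 + 304
  4313 = 14·304 + 57
  304 = 5·57 + 19
  57 = 3·19
so gcd(82859, 26182) = 19.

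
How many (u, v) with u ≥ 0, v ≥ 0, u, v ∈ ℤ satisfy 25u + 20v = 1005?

gcd(25, 20) = 5  (25 = 1*20 + 5, 20 = 4*5).
Back-substituting, 25*(1) + 20*(-1) = 5.
Scale by 201: one solution is (201, -201). Reduce u mod 4: (1, 49).
General: u = 1 + 4t, v = 49 - 5t.
u ≥ 0 ⇒ t ≥ 0; v ≥ 0 ⇒ t ≤ 9. So t ∈ [0, 9]: 10 solutions.

10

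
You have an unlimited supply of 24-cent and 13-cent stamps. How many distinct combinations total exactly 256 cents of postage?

Need nonnegative integers with 24j + 13k = 256.
gcd(24, 13) = 1, and 24·(6) + 13·(-11) = 1.
So (j₀, k₀) = (1536, -2816); general j = 1536 + 13t, k = -2816 - 24t.
j ≥ 0 ⇒ t ≥ -118; k ≥ 0 ⇒ t ≤ -118. That's 1 value of t.

1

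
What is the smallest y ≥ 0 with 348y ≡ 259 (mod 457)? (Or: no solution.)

gcd(457, 348) = 1.
1 divides 259, so solutions exist.
By Bézout, 348·(109) + 457·(-83) = 1.
So 348·(109) ≡ 1 (mod 457); multiply by 259: y ≡ 28231 (mod 457).
Smallest nonnegative: y = 28231 mod 457 = 354.

354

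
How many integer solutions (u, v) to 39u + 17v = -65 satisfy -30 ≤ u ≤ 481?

gcd(39, 17):
  39 = 2·17 + 5
  17 = 3·5 + 2
  5 = 2·2 + 1
  2 = 2·1
so gcd(39, 17) = 1.
Back-substitute for Bézout coefficients:
  1 = 5 - 2·2
  ... = 39·(7) + 17·(-16)
Scale by -65: particular solution (-455, 1040); reduce u mod 17: (4, -13).
General solution: u = 4 + 17t, v = -13 - 39t for integer t.
-30 ≤ 4 + 17t ≤ 481 gives t ∈ [-2, 28], which is 31 values.

31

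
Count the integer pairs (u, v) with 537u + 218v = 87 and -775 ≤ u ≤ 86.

4

gcd(537, 218) = 1  (537 = 2×218 + 101, 218 = 2×101 + 16, 101 = 6×16 + 5, 16 = 3×5 + 1, 5 = 5×1).
Back-substituting, 537×(-41) + 218×(101) = 1.
Scale by 87: particular solution (-3567, 8787); reduce u mod 218: (139, -342).
General solution: u = 139 + 218t, v = -342 - 537t for integer t.
-775 ≤ 139 + 218t ≤ 86 gives t ∈ [-4, -1], which is 4 values.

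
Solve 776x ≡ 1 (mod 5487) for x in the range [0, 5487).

gcd(5487, 776):
  5487 = 7*776 + 55
  776 = 14*55 + 6
  55 = 9*6 + 1
  6 = 6*1
so gcd(5487, 776) = 1.
Back-substitute for Bézout coefficients:
  1 = 55 - 9*6
  ... = 776*(-898) + 5487*(127)
So 776*-898 ≡ 1 (mod 5487), and -898 mod 5487 = 4589.

4589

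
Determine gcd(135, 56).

gcd(135, 56):
  135 = 2*56 + 23
  56 = 2*23 + 10
  23 = 2*10 + 3
  10 = 3*3 + 1
  3 = 3*1
so gcd(135, 56) = 1.

1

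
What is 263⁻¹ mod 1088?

695

gcd(1088, 263) = 1  (1088 = 4×263 + 36, 263 = 7×36 + 11, 36 = 3×11 + 3, 11 = 3×3 + 2, 3 = 1×2 + 1, 2 = 2×1).
Back-substituting, 263×(-393) + 1088×(95) = 1.
So 263×-393 ≡ 1 (mod 1088), and -393 mod 1088 = 695.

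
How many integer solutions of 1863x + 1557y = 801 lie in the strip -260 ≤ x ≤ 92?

2

gcd(1863, 1557) = 9  (1863 = 1*1557 + 306, 1557 = 5*306 + 27, 306 = 11*27 + 9, 27 = 3*9).
Back-substituting, 1863*(56) + 1557*(-67) = 9.
Scale by 89: particular solution (4984, -5963); reduce x mod 173: (140, -167).
General solution: x = 140 + 173t, y = -167 - 207t for integer t.
-260 ≤ 140 + 173t ≤ 92 gives t ∈ [-2, -1], which is 2 values.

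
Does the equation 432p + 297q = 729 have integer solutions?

gcd(432, 297):
  432 = 1*297 + 135
  297 = 2*135 + 27
  135 = 5*27
so gcd(432, 297) = 27.
27 divides 729, so integer solutions exist.

yes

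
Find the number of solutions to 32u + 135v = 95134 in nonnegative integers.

gcd(135, 32) = 1.
By Bézout, 32×(38) + 135×(-9) = 1.
One solution: (62, 690).
General: u = 62 + 135t, v = 690 - 32t.
u ≥ 0 ⇒ t ≥ 0; v ≥ 0 ⇒ t ≤ 21. So t ∈ [0, 21]: 22 solutions.

22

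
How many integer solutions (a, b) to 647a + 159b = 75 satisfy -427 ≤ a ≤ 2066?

gcd(647, 159) = 1.
By Bézout, 647×(29) + 159×(-118) = 1.
Particular solution: (108, -439).
General solution: a = 108 + 159t, b = -439 - 647t for integer t.
-427 ≤ 108 + 159t ≤ 2066 gives t ∈ [-3, 12], which is 16 values.

16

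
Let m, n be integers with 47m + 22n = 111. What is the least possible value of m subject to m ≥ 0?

gcd(47, 22) = 1  (47 = 2×22 + 3, 22 = 7×3 + 1, 3 = 3×1).
1 divides 111, so solutions exist.
Back-substituting, 47×(-7) + 22×(15) = 1.
Scale by 111/1 = 111: (m₀, n₀) = (-777, 1665).
General solution: m = -777 + 22t, n = 1665 - 47t for integer t.
m ≥ 0: smallest is -777 mod 22 = 15 (at t = 36), with n = -27.

15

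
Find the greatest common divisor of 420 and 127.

gcd(420, 127) = 1  (420 = 3*127 + 39, 127 = 3*39 + 10, 39 = 3*10 + 9, 10 = 1*9 + 1, 9 = 9*1).

1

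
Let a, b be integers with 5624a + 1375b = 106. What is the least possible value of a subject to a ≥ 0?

gcd(5624, 1375) = 1  (5624 = 4·1375 + 124, 1375 = 11·124 + 11, 124 = 11·11 + 3, 11 = 3·3 + 2, 3 = 1·2 + 1, 2 = 2·1).
1 divides 106, so solutions exist.
Back-substituting, 5624·(499) + 1375·(-2041) = 1.
Scale by 106/1 = 106: (a₀, b₀) = (52894, -216346).
General solution: a = 52894 + 1375t, b = -216346 - 5624t for integer t.
a ≥ 0: smallest is 52894 mod 1375 = 644 (at t = -38), with b = -2634.

644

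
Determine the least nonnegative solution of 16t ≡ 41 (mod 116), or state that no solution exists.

gcd(116, 16) = 4  (116 = 7*16 + 4, 16 = 4*4).
4 does not divide 41, so the congruence has no solution.

no solution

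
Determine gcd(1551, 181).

1

gcd(1551, 181):
  1551 = 8*181 + 103
  181 = 1*103 + 78
  103 = 1*78 + 25
  78 = 3*25 + 3
  25 = 8*3 + 1
  3 = 3*1
so gcd(1551, 181) = 1.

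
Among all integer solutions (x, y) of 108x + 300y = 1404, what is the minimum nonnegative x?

gcd(300, 108):
  300 = 2·108 + 84
  108 = 1·84 + 24
  84 = 3·24 + 12
  24 = 2·12
so gcd(300, 108) = 12.
12 divides 1404, so solutions exist.
Back-substitute for Bézout coefficients:
  12 = 84 - 3·24
  ... = 108·(-11) + 300·(4)
Scale by 1404/12 = 117: (x₀, y₀) = (-1287, 468).
General solution: x = -1287 + 25t, y = 468 - 9t for integer t.
x ≥ 0: smallest is -1287 mod 25 = 13 (at t = 52), with y = 0.

13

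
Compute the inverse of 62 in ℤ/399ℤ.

gcd(399, 62):
  399 = 6×62 + 27
  62 = 2×27 + 8
  27 = 3×8 + 3
  8 = 2×3 + 2
  3 = 1×2 + 1
  2 = 2×1
so gcd(399, 62) = 1.
Back-substitute for Bézout coefficients:
  1 = 3 - 1×2
  ... = 62×(-148) + 399×(23)
So 62×-148 ≡ 1 (mod 399), and -148 mod 399 = 251.

251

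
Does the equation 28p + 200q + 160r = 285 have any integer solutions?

no

gcd(200, 28):
  200 = 7×28 + 4
  28 = 7×4
so gcd(200, 28) = 4.
gcd(4, 160) = 4.
4 does not divide 285 (remainder 1), so no integer solutions.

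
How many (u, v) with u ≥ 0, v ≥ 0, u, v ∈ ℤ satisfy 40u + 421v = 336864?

20

gcd(421, 40):
  421 = 10·40 + 21
  40 = 1·21 + 19
  21 = 1·19 + 2
  19 = 9·2 + 1
  2 = 2·1
so gcd(421, 40) = 1.
Back-substitute for Bézout coefficients:
  1 = 19 - 9·2
  ... = 40·(200) + 421·(-19)
Scale by 336864: one solution is (67372800, -6400416). Reduce u mod 421: (170, 784).
General: u = 170 + 421t, v = 784 - 40t.
u ≥ 0 ⇒ t ≥ 0; v ≥ 0 ⇒ t ≤ 19. So t ∈ [0, 19]: 20 solutions.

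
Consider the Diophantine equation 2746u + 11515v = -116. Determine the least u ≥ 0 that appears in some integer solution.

gcd(11515, 2746) = 1.
1 divides -116, so solutions exist.
By Bézout, 2746·(-759) + 11515·(181) = 1.
Scale by -116/1 = -116: (u₀, v₀) = (88044, -20996).
General solution: u = 88044 + 11515t, v = -20996 - 2746t for integer t.
u ≥ 0: smallest is 88044 mod 11515 = 7439 (at t = -7), with v = -1774.

7439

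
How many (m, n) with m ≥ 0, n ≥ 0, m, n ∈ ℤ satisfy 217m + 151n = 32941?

1

gcd(217, 151) = 1  (217 = 1·151 + 66, 151 = 2·66 + 19, 66 = 3·19 + 9, 19 = 2·9 + 1, 9 = 9·1).
Back-substituting, 217·(-16) + 151·(23) = 1.
Scale by 32941: one solution is (-527056, 757643). Reduce m mod 151: (85, 96).
General: m = 85 + 151t, n = 96 - 217t.
m ≥ 0 ⇒ t ≥ 0; n ≥ 0 ⇒ t ≤ 0. So t ∈ [0, 0]: 1 solution.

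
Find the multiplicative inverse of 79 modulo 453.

gcd(453, 79):
  453 = 5·79 + 58
  79 = 1·58 + 21
  58 = 2·21 + 16
  21 = 1·16 + 5
  16 = 3·5 + 1
  5 = 5·1
so gcd(453, 79) = 1.
Back-substitute for Bézout coefficients:
  1 = 16 - 3·5
  ... = 79·(-86) + 453·(15)
So 79·-86 ≡ 1 (mod 453), and -86 mod 453 = 367.

367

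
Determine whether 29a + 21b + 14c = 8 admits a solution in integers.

gcd(29, 21):
  29 = 1·21 + 8
  21 = 2·8 + 5
  8 = 1·5 + 3
  5 = 1·3 + 2
  3 = 1·2 + 1
  2 = 2·1
so gcd(29, 21) = 1.
gcd(1, 14) = 1.
1 divides 8, so integer solutions exist.

yes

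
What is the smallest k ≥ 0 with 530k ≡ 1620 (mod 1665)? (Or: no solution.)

gcd(1665, 530) = 5.
5 divides 1620, so solutions exist.
By Bézout, 530·(22) + 1665·(-7) = 5.
So 530·(22) ≡ 5 (mod 1665); multiply by 324: k ≡ 7128 (mod 333).
Smallest nonnegative: k = 7128 mod 333 = 135.

135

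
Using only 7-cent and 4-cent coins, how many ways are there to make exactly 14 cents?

1

Need nonnegative integers with 7j + 4k = 14.
gcd(7, 4) = 1, and 7·(-1) + 4·(2) = 1.
So (j₀, k₀) = (-14, 28); general j = -14 + 4t, k = 28 - 7t.
j ≥ 0 ⇒ t ≥ 4; k ≥ 0 ⇒ t ≤ 4. That's 1 value of t.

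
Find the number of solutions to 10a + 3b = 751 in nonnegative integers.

gcd(10, 3) = 1  (10 = 3×3 + 1, 3 = 3×1).
Back-substituting, 10×(1) + 3×(-3) = 1.
Scale by 751: one solution is (751, -2253). Reduce a mod 3: (1, 247).
General: a = 1 + 3t, b = 247 - 10t.
a ≥ 0 ⇒ t ≥ 0; b ≥ 0 ⇒ t ≤ 24. So t ∈ [0, 24]: 25 solutions.

25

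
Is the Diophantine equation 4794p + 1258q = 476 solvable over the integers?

yes

gcd(4794, 1258) = 34  (4794 = 3·1258 + 1020, 1258 = 1·1020 + 238, 1020 = 4·238 + 68, 238 = 3·68 + 34, 68 = 2·34).
34 divides 476, so integer solutions exist.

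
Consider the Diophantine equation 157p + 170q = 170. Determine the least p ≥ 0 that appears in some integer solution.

0

gcd(170, 157) = 1.
1 divides 170, so solutions exist.
By Bézout, 157×(13) + 170×(-12) = 1.
Scale by 170/1 = 170: (p₀, q₀) = (2210, -2040).
General solution: p = 2210 + 170t, q = -2040 - 157t for integer t.
p ≥ 0: smallest is 2210 mod 170 = 0 (at t = -13), with q = 1.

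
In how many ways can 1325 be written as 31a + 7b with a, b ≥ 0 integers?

gcd(31, 7) = 1.
By Bézout, 31*(-2) + 7*(9) = 1.
One solution: (3, 176).
General: a = 3 + 7t, b = 176 - 31t.
a ≥ 0 ⇒ t ≥ 0; b ≥ 0 ⇒ t ≤ 5. So t ∈ [0, 5]: 6 solutions.

6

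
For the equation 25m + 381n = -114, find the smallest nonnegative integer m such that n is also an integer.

gcd(381, 25):
  381 = 15*25 + 6
  25 = 4*6 + 1
  6 = 6*1
so gcd(381, 25) = 1.
1 divides -114, so solutions exist.
Back-substitute for Bézout coefficients:
  1 = 25 - 4*6
  ... = 25*(61) + 381*(-4)
Scale by -114/1 = -114: (m₀, n₀) = (-6954, 456).
General solution: m = -6954 + 381t, n = 456 - 25t for integer t.
m ≥ 0: smallest is -6954 mod 381 = 285 (at t = 19), with n = -19.

285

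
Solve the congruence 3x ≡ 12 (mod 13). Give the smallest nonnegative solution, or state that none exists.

gcd(13, 3) = 1.
1 divides 12, so solutions exist.
By Bézout, 3×(-4) + 13×(1) = 1.
So 3×(-4) ≡ 1 (mod 13); multiply by 12: x ≡ -48 (mod 13).
Smallest nonnegative: x = -48 mod 13 = 4.

4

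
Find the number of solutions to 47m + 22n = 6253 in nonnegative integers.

6

gcd(47, 22):
  47 = 2×22 + 3
  22 = 7×3 + 1
  3 = 3×1
so gcd(47, 22) = 1.
Back-substitute for Bézout coefficients:
  1 = 22 - 7×3
  ... = 47×(-7) + 22×(15)
Scale by 6253: one solution is (-43771, 93795). Reduce m mod 22: (9, 265).
General: m = 9 + 22t, n = 265 - 47t.
m ≥ 0 ⇒ t ≥ 0; n ≥ 0 ⇒ t ≤ 5. So t ∈ [0, 5]: 6 solutions.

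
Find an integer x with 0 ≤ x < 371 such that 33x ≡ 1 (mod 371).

45

gcd(371, 33):
  371 = 11*33 + 8
  33 = 4*8 + 1
  8 = 8*1
so gcd(371, 33) = 1.
Back-substitute for Bézout coefficients:
  1 = 33 - 4*8
  ... = 33*(45) + 371*(-4)
So 33*45 ≡ 1 (mod 371), and 45 mod 371 = 45.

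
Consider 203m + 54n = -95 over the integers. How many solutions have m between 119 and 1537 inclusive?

26

gcd(203, 54):
  203 = 3·54 + 41
  54 = 1·41 + 13
  41 = 3·13 + 2
  13 = 6·2 + 1
  2 = 2·1
so gcd(203, 54) = 1.
Back-substitute for Bézout coefficients:
  1 = 13 - 6·2
  ... = 203·(-25) + 54·(94)
Scale by -95: particular solution (2375, -8930); reduce m mod 54: (53, -201).
General solution: m = 53 + 54t, n = -201 - 203t for integer t.
119 ≤ 53 + 54t ≤ 1537 gives t ∈ [2, 27], which is 26 values.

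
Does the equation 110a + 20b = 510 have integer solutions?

yes

gcd(110, 20):
  110 = 5×20 + 10
  20 = 2×10
so gcd(110, 20) = 10.
10 divides 510, so integer solutions exist.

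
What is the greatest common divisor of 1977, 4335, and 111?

3

gcd(4335, 1977) = 3  (4335 = 2×1977 + 381, 1977 = 5×381 + 72, 381 = 5×72 + 21, 72 = 3×21 + 9, 21 = 2×9 + 3, 9 = 3×3).
gcd(3, 111) = 3.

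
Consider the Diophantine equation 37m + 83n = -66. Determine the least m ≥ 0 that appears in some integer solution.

70

gcd(83, 37) = 1  (83 = 2·37 + 9, 37 = 4·9 + 1, 9 = 9·1).
1 divides -66, so solutions exist.
Back-substituting, 37·(9) + 83·(-4) = 1.
Scale by -66/1 = -66: (m₀, n₀) = (-594, 264).
General solution: m = -594 + 83t, n = 264 - 37t for integer t.
m ≥ 0: smallest is -594 mod 83 = 70 (at t = 8), with n = -32.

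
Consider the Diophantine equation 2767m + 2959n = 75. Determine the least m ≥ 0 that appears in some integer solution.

gcd(2959, 2767) = 1.
1 divides 75, so solutions exist.
By Bézout, 2767*(-262) + 2959*(245) = 1.
Scale by 75/1 = 75: (m₀, n₀) = (-19650, 18375).
General solution: m = -19650 + 2959t, n = 18375 - 2767t for integer t.
m ≥ 0: smallest is -19650 mod 2959 = 1063 (at t = 7), with n = -994.

1063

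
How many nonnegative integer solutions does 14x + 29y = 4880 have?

gcd(29, 14):
  29 = 2·14 + 1
  14 = 14·1
so gcd(29, 14) = 1.
Back-substitute for Bézout coefficients:
  1 = 29 - 2·14
  ... = 14·(-2) + 29·(1)
Scale by 4880: one solution is (-9760, 4880). Reduce x mod 29: (13, 162).
General: x = 13 + 29t, y = 162 - 14t.
x ≥ 0 ⇒ t ≥ 0; y ≥ 0 ⇒ t ≤ 11. So t ∈ [0, 11]: 12 solutions.

12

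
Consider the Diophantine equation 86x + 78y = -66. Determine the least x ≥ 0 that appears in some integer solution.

gcd(86, 78) = 2  (86 = 1×78 + 8, 78 = 9×8 + 6, 8 = 1×6 + 2, 6 = 3×2).
2 divides -66, so solutions exist.
Back-substituting, 86×(10) + 78×(-11) = 2.
Scale by -66/2 = -33: (x₀, y₀) = (-330, 363).
General solution: x = -330 + 39t, y = 363 - 43t for integer t.
x ≥ 0: smallest is -330 mod 39 = 21 (at t = 9), with y = -24.

21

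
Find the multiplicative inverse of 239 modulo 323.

273

gcd(323, 239) = 1.
By Bézout, 239·(-50) + 323·(37) = 1.
So 239·-50 ≡ 1 (mod 323), and -50 mod 323 = 273.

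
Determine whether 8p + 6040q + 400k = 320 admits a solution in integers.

yes

gcd(6040, 8) = 8  (6040 = 755·8).
gcd(8, 400) = 8.
8 divides 320, so integer solutions exist.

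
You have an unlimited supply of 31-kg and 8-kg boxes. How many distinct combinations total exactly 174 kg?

1

Need nonnegative integers with 31j + 8k = 174.
gcd(31, 8) = 1, and 31·(-1) + 8·(4) = 1.
So (j₀, k₀) = (-174, 696); general j = -174 + 8t, k = 696 - 31t.
j ≥ 0 ⇒ t ≥ 22; k ≥ 0 ⇒ t ≤ 22. That's 1 value of t.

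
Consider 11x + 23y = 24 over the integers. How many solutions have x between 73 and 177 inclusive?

gcd(23, 11):
  23 = 2×11 + 1
  11 = 11×1
so gcd(23, 11) = 1.
Back-substitute for Bézout coefficients:
  1 = 23 - 2×11
  ... = 11×(-2) + 23×(1)
Scale by 24: particular solution (-48, 24); reduce x mod 23: (21, -9).
General solution: x = 21 + 23t, y = -9 - 11t for integer t.
73 ≤ 21 + 23t ≤ 177 gives t ∈ [3, 6], which is 4 values.

4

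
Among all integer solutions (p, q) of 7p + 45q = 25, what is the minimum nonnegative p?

gcd(45, 7) = 1.
1 divides 25, so solutions exist.
By Bézout, 7×(13) + 45×(-2) = 1.
Scale by 25/1 = 25: (p₀, q₀) = (325, -50).
General solution: p = 325 + 45t, q = -50 - 7t for integer t.
p ≥ 0: smallest is 325 mod 45 = 10 (at t = -7), with q = -1.

10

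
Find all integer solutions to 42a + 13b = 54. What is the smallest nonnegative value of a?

gcd(42, 13):
  42 = 3×13 + 3
  13 = 4×3 + 1
  3 = 3×1
so gcd(42, 13) = 1.
1 divides 54, so solutions exist.
Back-substitute for Bézout coefficients:
  1 = 13 - 4×3
  ... = 42×(-4) + 13×(13)
Scale by 54/1 = 54: (a₀, b₀) = (-216, 702).
General solution: a = -216 + 13t, b = 702 - 42t for integer t.
a ≥ 0: smallest is -216 mod 13 = 5 (at t = 17), with b = -12.

5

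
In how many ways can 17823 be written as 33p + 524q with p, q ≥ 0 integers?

gcd(524, 33) = 1  (524 = 15·33 + 29, 33 = 1·29 + 4, 29 = 7·4 + 1, 4 = 4·1).
Back-substituting, 33·(-127) + 524·(8) = 1.
Scale by 17823: one solution is (-2263521, 142584). Reduce p mod 524: (159, 24).
General: p = 159 + 524t, q = 24 - 33t.
p ≥ 0 ⇒ t ≥ 0; q ≥ 0 ⇒ t ≤ 0. So t ∈ [0, 0]: 1 solution.

1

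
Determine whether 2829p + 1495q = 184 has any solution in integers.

gcd(2829, 1495) = 23.
23 divides 184, so integer solutions exist.

yes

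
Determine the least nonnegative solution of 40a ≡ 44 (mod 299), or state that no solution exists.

31

gcd(299, 40):
  299 = 7*40 + 19
  40 = 2*19 + 2
  19 = 9*2 + 1
  2 = 2*1
so gcd(299, 40) = 1.
1 divides 44, so solutions exist.
Back-substitute for Bézout coefficients:
  1 = 19 - 9*2
  ... = 40*(-142) + 299*(19)
So 40*(-142) ≡ 1 (mod 299); multiply by 44: a ≡ -6248 (mod 299).
Smallest nonnegative: a = -6248 mod 299 = 31.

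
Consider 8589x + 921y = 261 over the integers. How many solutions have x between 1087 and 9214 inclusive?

gcd(8589, 921) = 3.
By Bézout, 8589×(-132) + 921×(1231) = 3.
Particular solution: (182, -1697).
General solution: x = 182 + 307t, y = -1697 - 2863t for integer t.
1087 ≤ 182 + 307t ≤ 9214 gives t ∈ [3, 29], which is 27 values.

27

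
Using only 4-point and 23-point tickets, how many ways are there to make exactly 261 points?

3

Need nonnegative integers with 4j + 23k = 261.
gcd(4, 23) = 1, and 4·(6) + 23·(-1) = 1.
So (j₀, k₀) = (1566, -261); general j = 1566 + 23t, k = -261 - 4t.
j ≥ 0 ⇒ t ≥ -68; k ≥ 0 ⇒ t ≤ -66. That's 3 values of t.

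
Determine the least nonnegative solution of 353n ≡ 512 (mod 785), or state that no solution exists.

464

gcd(785, 353) = 1.
1 divides 512, so solutions exist.
By Bézout, 353*(-318) + 785*(143) = 1.
So 353*(-318) ≡ 1 (mod 785); multiply by 512: n ≡ -162816 (mod 785).
Smallest nonnegative: n = -162816 mod 785 = 464.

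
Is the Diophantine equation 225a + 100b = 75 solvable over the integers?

yes

gcd(225, 100) = 25  (225 = 2·100 + 25, 100 = 4·25).
25 divides 75, so integer solutions exist.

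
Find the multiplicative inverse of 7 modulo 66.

19

gcd(66, 7) = 1.
By Bézout, 7*(19) + 66*(-2) = 1.
So 7*19 ≡ 1 (mod 66), and 19 mod 66 = 19.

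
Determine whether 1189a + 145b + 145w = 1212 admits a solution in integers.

gcd(1189, 145):
  1189 = 8×145 + 29
  145 = 5×29
so gcd(1189, 145) = 29.
gcd(29, 145) = 29.
29 does not divide 1212 (remainder 23), so no integer solutions.

no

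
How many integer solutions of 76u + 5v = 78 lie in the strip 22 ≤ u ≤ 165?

gcd(76, 5) = 1.
By Bézout, 76*(1) + 5*(-15) = 1.
Particular solution: (3, -30).
General solution: u = 3 + 5t, v = -30 - 76t for integer t.
22 ≤ 3 + 5t ≤ 165 gives t ∈ [4, 32], which is 29 values.

29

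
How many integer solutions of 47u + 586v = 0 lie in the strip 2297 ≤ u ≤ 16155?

24

gcd(586, 47):
  586 = 12*47 + 22
  47 = 2*22 + 3
  22 = 7*3 + 1
  3 = 3*1
so gcd(586, 47) = 1.
Back-substitute for Bézout coefficients:
  1 = 22 - 7*3
  ... = 47*(-187) + 586*(15)
Scale by 0: particular solution (0, 0); reduce u mod 586: (0, 0).
General solution: u = 0 + 586t, v = 0 - 47t for integer t.
2297 ≤ 0 + 586t ≤ 16155 gives t ∈ [4, 27], which is 24 values.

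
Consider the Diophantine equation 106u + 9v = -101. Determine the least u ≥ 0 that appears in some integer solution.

gcd(106, 9):
  106 = 11×9 + 7
  9 = 1×7 + 2
  7 = 3×2 + 1
  2 = 2×1
so gcd(106, 9) = 1.
1 divides -101, so solutions exist.
Back-substitute for Bézout coefficients:
  1 = 7 - 3×2
  ... = 106×(4) + 9×(-47)
Scale by -101/1 = -101: (u₀, v₀) = (-404, 4747).
General solution: u = -404 + 9t, v = 4747 - 106t for integer t.
u ≥ 0: smallest is -404 mod 9 = 1 (at t = 45), with v = -23.

1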